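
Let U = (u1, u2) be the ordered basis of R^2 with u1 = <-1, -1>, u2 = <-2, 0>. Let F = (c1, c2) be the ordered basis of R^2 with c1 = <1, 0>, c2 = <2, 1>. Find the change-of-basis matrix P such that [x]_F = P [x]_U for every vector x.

Column j of P is [uj]_F, since P maps U-coordinates to F-coordinates.
Expressing u1 in F: u1 = c1 - c2, so column 1 of P is <1, -1>.
Doing the same for each uj gives P = [[1, -2], [-1, 0]].

[[1, -2], [-1, 0]]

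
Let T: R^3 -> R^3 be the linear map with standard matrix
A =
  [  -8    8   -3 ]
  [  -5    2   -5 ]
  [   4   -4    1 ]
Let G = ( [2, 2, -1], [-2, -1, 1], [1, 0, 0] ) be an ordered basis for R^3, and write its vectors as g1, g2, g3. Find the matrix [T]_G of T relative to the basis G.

With P the matrix whose columns are g1, ..., g3, [T]_G = P^(-1) A P.
Column by column: T(g1) = A g1 = [3, -1, -1]; its G-coordinates [-2, -3, 1] give column 1.
Continuing for each basis vector yields [T]_G = [[-2, 0, -1], [-3, -3, 3], [1, -1, 0]].

[[-2, 0, -1], [-3, -3, 3], [1, -1, 0]]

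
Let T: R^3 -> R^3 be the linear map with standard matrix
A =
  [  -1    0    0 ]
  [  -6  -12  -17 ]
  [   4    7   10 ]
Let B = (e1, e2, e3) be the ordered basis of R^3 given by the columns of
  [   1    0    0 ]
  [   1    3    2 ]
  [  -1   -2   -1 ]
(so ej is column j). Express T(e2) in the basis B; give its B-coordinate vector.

Column 2 of [T]_B is the B-coordinate vector of T(e2).
In standard coordinates T(e2) = A e2 = <0, -2, 1>.
Converting to B: <0, -2, 1> = 0·e1 + 0·e2 - e3, so the coordinate vector is <0, 0, -1>.

<0, 0, -1>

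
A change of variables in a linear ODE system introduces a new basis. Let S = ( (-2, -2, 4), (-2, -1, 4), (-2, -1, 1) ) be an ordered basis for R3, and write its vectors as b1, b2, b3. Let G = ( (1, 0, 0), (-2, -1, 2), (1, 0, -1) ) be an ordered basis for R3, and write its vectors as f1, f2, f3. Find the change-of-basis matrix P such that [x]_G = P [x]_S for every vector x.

[[2, 2, -1], [2, 1, 1], [0, -2, 1]]

Let M have columns bj and N have columns fj. Then for every x, N [x]_G = x = M [x]_S, so P = N^(-1) M.
Since det N = 1, N^(-1) has integer entries; multiplying gives P = [[2, 2, -1], [2, 1, 1], [0, -2, 1]].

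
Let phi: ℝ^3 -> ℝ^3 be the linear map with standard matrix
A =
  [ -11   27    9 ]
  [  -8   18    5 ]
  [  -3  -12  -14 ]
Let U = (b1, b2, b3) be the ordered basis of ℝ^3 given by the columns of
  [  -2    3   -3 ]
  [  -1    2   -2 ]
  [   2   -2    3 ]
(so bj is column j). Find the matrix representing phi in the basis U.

The j-th column of [phi]_U is [phi(bj)]_U.
phi(b1) = A b1 = <13, 8, -10> = -2b1 + 3b2 + 0·b3, so column 1 is <-2, 3, 0>.
Repeating for b2, b3 and assembling the columns gives [[-2, 0, -3], [3, -2, -3], [0, -3, -3]].

[[-2, 0, -3], [3, -2, -3], [0, -3, -3]]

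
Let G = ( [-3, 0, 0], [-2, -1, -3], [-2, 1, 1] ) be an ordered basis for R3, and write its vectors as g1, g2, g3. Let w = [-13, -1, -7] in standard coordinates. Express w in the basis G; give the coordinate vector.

We seek scalars with c_1 g1 + ... + c_3 g3 = w; equivalently solve M c = w where the columns of M are g1, ..., g3.
Gaussian elimination on [M | w] yields c = (1, 3, 2).
Check: g1 + 3g2 + 2g3 = [-13, -1, -7].

[1, 3, 2]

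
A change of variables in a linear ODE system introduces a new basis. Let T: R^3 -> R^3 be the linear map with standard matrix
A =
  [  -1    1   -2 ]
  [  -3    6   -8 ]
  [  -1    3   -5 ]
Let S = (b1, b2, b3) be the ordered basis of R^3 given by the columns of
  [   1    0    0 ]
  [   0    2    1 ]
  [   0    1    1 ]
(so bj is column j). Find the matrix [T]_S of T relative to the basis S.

[[-1, 0, -1], [-2, 3, 0], [1, -2, -2]]

Let P have columns b1, ..., b3. Then [T]_S = P^(-1) A P.
Here det P = 1, so P^(-1) is integer; computing A P first and then P^(-1)(A P) gives [[-1, 0, -1], [-2, 3, 0], [1, -2, -2]].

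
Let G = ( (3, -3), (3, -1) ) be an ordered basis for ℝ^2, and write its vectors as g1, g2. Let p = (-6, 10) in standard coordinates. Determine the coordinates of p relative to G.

(-4, 2)

Write p = c_1 g1 + c_2 g2 and solve for the c_i.
System: 3c_1 + 3c_2 = -6, -3c_1 - c_2 = 10; solving gives c_1 = -4, c_2 = 2.
Check: -4g1 + 2g2 = (-6, 10).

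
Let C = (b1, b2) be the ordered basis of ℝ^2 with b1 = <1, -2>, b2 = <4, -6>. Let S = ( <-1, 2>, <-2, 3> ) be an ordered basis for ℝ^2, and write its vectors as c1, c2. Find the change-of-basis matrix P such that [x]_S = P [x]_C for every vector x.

Let M have columns bj and N have columns cj. Then for every x, N [x]_S = x = M [x]_C, so P = N^(-1) M.
Since det N = 1, N^(-1) has integer entries; multiplying gives P = [[-1, 0], [0, -2]].

[[-1, 0], [0, -2]]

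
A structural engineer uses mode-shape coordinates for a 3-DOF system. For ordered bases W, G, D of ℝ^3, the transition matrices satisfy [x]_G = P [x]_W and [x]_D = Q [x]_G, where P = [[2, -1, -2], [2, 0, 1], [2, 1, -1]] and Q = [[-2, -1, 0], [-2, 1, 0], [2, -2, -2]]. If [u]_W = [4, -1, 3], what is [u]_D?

[-17, 5, -24]

Apply P to get G-coordinates [3, 11, 4], then Q to get D-coordinates.
The result is [u]_D = [-17, 5, -24].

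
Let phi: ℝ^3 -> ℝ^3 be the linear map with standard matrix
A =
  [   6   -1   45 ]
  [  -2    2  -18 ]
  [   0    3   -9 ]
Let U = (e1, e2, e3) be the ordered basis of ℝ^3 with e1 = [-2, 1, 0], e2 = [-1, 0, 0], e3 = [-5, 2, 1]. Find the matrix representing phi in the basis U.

Let P have columns e1, ..., e3. Then [phi]_U = P^(-1) A P.
Here det P = 1, so P^(-1) is integer; computing A P first and then P^(-1)(A P) gives [[0, 2, 2], [-2, 2, -2], [3, 0, -3]].

[[0, 2, 2], [-2, 2, -2], [3, 0, -3]]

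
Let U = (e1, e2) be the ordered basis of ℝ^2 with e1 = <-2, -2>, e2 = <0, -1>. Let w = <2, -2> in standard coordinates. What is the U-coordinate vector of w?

We seek scalars with c_1 e1 + c_2 e2 = w; equivalently solve M c = w where the columns of M are e1, e2.
System: -2c_1 + 0c_2 = 2, -2c_1 - c_2 = -2; solving gives c_1 = -1, c_2 = 4.
Check: -e1 + 4e2 = <2, -2>.

<-1, 4>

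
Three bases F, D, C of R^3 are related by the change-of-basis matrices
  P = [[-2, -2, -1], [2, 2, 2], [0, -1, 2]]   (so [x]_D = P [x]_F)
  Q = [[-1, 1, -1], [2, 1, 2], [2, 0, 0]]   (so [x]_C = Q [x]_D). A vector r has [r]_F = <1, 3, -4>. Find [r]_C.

Composing the changes, [r]_C = Q P [r]_F.
Q P = [[4, 5, 1], [-2, -4, 4], [-4, -4, -2]]; applying this to <1, 3, -4> gives <15, -30, -8>.

<15, -30, -8>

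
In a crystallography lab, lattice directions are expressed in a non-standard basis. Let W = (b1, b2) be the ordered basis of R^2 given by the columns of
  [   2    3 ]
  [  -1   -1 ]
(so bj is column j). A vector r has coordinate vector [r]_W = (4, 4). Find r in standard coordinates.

By definition r = 4b1 + 4b2.
Summing componentwise gives (20, -8).

(20, -8)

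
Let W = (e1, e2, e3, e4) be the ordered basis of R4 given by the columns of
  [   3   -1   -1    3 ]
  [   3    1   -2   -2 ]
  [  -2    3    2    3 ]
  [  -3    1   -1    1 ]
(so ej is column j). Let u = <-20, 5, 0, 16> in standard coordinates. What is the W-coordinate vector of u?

<-4, 3, -4, -3>

We seek scalars with c_1 e1 + ... + c_4 e4 = u; equivalently solve M c = u where the columns of M are e1, ..., e4.
Solving this 4x4 system gives c = (-4, 3, -4, -3).
Check: -4e1 + 3e2 - 4e3 - 3e4 = <-20, 5, 0, 16>.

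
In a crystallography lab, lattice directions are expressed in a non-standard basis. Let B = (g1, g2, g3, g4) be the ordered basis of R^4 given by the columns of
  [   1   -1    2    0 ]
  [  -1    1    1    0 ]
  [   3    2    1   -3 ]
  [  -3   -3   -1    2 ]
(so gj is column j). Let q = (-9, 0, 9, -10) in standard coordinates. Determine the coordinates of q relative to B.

[q]_B is the unique c with M c = q, where M has columns g1, ..., g4.
Row-reducing the augmented matrix [M | q] gives c = (0, 3, -3, -2).
Check: 0·g1 + 3g2 - 3g3 - 2g4 = (-9, 0, 9, -10).

(0, 3, -3, -2)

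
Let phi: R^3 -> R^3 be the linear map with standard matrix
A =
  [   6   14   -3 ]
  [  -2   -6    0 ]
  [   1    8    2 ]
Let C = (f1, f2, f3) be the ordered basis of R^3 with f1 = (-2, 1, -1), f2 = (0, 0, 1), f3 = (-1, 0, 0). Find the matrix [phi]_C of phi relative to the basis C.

With P the matrix whose columns are f1, ..., f3, [phi]_C = P^(-1) A P.
Column by column: phi(f1) = A f1 = (5, -2, 4); its C-coordinates (-2, 2, -1) give column 1.
Continuing for each basis vector yields [phi]_C = [[-2, 0, 2], [2, 2, 1], [-1, 3, 2]].

[[-2, 0, 2], [2, 2, 1], [-1, 3, 2]]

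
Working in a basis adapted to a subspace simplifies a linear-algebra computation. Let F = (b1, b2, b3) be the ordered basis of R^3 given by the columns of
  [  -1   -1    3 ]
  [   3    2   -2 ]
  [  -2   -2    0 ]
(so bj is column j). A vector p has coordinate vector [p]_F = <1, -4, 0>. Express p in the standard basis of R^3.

The coordinates say p = b1 - 4b2 + 0·b3; adding the scaled basis vectors gives <3, -5, 6>.

<3, -5, 6>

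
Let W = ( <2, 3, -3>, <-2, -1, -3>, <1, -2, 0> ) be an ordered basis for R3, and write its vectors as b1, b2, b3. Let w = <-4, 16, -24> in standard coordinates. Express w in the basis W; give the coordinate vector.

<4, 4, -4>

[w]_W is the unique c with M c = w, where M has columns b1, ..., b3.
Row-reducing the augmented matrix [M | w] gives c = (4, 4, -4).
Check: 4b1 + 4b2 - 4b3 = <-4, 16, -24>.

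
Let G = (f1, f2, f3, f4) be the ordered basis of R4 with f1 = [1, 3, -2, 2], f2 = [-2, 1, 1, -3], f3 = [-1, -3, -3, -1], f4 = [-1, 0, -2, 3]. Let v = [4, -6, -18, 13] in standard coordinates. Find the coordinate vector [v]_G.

We seek scalars with c_1 f1 + ... + c_4 f4 = v; equivalently solve M c = v where the columns of M are f1, ..., f4.
Row-reducing the augmented matrix [M | v] gives c = (2, -3, 3, 1).
Check: 2f1 - 3f2 + 3f3 + f4 = [4, -6, -18, 13].

[2, -3, 3, 1]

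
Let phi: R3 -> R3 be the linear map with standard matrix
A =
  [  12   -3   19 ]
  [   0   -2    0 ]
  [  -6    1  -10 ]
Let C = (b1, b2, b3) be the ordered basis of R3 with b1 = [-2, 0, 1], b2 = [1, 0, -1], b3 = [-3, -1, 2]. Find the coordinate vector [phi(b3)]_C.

Column 3 of [phi]_C is the C-coordinate vector of phi(b3).
In standard coordinates phi(b3) = A b3 = [5, 2, -3].
Converting to C: [5, 2, -3] = 0·b1 - b2 - 2b3, so the coordinate vector is [0, -1, -2].

[0, -1, -2]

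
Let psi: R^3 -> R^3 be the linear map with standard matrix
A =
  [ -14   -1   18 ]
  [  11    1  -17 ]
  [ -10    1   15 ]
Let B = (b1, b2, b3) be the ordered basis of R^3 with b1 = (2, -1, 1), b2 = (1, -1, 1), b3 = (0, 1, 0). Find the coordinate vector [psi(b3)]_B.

Compute psi(b3) = A b3 = (-1, 1, 1) in standard coordinates.
Then write this in B-coordinates: solve for y in y_1 b1 + ... + y_3 b3 = (-1, 1, 1).
This gives y = (-2, 3, 2), which is column 3 of [psi]_B.

(-2, 3, 2)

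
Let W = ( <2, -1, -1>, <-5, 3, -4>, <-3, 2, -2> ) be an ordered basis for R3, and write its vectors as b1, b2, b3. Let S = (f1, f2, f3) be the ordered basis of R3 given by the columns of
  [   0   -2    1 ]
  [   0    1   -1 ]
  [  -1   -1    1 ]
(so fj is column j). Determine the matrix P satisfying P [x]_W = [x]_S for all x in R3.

Take x = bj: its W-coordinates are the j-th standard unit vector, so P e_j — column j of P — equals [bj]_S.
b1 = 2f1 - f2 + 0·f3, giving column 1 = <2, -1, 0>; repeating for each j gives P = [[2, 1, 0], [-1, 2, 1], [0, -1, -1]].

[[2, 1, 0], [-1, 2, 1], [0, -1, -1]]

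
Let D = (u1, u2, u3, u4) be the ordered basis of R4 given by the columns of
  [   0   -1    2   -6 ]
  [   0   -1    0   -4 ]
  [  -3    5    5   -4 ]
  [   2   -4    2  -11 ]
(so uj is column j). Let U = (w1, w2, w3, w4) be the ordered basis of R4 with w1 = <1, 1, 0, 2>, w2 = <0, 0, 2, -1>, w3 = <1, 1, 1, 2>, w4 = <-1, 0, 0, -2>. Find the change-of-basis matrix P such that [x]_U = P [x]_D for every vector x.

[[-1, -2, -1, -2], [-2, 2, 2, -1], [1, 1, 1, -2], [0, 0, -2, 2]]

Take x = uj: its D-coordinates are the j-th standard unit vector, so P e_j — column j of P — equals [uj]_U.
u1 = -w1 - 2w2 + w3 + 0·w4, giving column 1 = <-1, -2, 1, 0>; repeating for each j gives P = [[-1, -2, -1, -2], [-2, 2, 2, -1], [1, 1, 1, -2], [0, 0, -2, 2]].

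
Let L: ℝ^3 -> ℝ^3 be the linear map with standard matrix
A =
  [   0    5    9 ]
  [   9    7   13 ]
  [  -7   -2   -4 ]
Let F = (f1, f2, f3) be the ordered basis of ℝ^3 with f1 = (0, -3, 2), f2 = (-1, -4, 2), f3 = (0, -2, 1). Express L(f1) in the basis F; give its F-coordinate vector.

(1, -3, 2)

Column 1 of [L]_F is the F-coordinate vector of L(f1).
In standard coordinates L(f1) = A f1 = (3, 5, -2).
Converting to F: (3, 5, -2) = f1 - 3f2 + 2f3, so the coordinate vector is (1, -3, 2).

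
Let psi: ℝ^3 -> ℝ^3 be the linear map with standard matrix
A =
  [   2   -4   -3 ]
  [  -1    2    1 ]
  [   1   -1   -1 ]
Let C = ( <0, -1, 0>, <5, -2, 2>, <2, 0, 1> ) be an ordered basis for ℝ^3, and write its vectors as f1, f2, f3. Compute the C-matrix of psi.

[[-2, 3, 3], [2, 2, -1], [-3, 1, 3]]

With P the matrix whose columns are f1, ..., f3, [psi]_C = P^(-1) A P.
Column by column: psi(f1) = A f1 = <4, -2, 1>; its C-coordinates <-2, 2, -3> give column 1.
Continuing for each basis vector yields [psi]_C = [[-2, 3, 3], [2, 2, -1], [-3, 1, 3]].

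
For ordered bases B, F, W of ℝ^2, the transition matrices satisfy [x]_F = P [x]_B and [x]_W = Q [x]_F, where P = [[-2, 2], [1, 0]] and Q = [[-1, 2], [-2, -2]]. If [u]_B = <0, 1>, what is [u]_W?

<-2, -4>

First [u]_F = P [u]_B = <2, 0>.
Then [u]_W = Q [u]_F = <-2, -4>.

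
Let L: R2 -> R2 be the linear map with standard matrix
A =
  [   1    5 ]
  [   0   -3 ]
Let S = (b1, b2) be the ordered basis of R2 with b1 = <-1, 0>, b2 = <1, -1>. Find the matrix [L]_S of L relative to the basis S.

[[1, 1], [0, -3]]

The j-th column of [L]_S is [L(bj)]_S.
L(b1) = A b1 = <-1, 0> = b1 + 0·b2, so column 1 is <1, 0>.
Repeating for b2 and assembling the columns gives [[1, 1], [0, -3]].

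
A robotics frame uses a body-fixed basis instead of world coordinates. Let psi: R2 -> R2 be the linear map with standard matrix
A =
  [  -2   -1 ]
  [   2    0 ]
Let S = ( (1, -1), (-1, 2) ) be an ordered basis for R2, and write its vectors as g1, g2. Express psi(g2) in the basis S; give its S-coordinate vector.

(-2, -2)

Compute psi(g2) = A g2 = (0, -2) in standard coordinates.
Then write this in S-coordinates: solve for y in y_1 g1 + y_2 g2 = (0, -2).
This gives y = (-2, -2), which is column 2 of [psi]_S.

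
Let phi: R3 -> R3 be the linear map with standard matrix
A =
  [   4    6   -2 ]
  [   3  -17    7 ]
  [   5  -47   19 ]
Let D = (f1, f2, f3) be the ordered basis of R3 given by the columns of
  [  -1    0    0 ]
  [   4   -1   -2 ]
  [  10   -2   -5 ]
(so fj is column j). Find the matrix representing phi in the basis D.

Let P have columns f1, ..., f3. Then [phi]_D = P^(-1) A P.
Here det P = -1, so P^(-1) is integer; computing A P first and then P^(-1)(A P) gives [[0, 2, 2], [-1, 3, 3], [1, 1, 3]].

[[0, 2, 2], [-1, 3, 3], [1, 1, 3]]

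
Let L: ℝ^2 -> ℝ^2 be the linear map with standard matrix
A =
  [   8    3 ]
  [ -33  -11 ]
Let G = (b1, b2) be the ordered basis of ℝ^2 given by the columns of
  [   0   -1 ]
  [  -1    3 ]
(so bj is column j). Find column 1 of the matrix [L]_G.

Compute L(b1) = A b1 = [-3, 11] in standard coordinates.
Then write this in G-coordinates: solve for y in y_1 b1 + y_2 b2 = [-3, 11].
This gives y = [-2, 3], which is column 1 of [L]_G.

[-2, 3]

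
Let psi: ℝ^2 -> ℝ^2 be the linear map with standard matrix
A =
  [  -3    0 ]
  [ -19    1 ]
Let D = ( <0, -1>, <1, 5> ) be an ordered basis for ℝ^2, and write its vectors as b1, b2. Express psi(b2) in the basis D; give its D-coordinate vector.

<-1, -3>

Column 2 of [psi]_D is the D-coordinate vector of psi(b2).
In standard coordinates psi(b2) = A b2 = <-3, -14>.
Converting to D: <-3, -14> = -b1 - 3b2, so the coordinate vector is <-1, -3>.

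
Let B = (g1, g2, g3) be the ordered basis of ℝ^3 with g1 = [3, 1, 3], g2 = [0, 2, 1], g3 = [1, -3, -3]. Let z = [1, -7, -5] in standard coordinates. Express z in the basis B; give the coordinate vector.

[z]_B is the unique c with M c = z, where M has columns g1, ..., g3.
Gaussian elimination on [M | z] yields c = (0, -2, 1).
Check: 0·g1 - 2g2 + g3 = [1, -7, -5].

[0, -2, 1]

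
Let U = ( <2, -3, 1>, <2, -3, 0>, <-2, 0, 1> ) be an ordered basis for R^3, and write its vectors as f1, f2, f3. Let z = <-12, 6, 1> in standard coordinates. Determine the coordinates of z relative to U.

<-3, 1, 4>

Write z = c_1 f1 + ... + c_3 f3 and solve for the c_i.
Gaussian elimination on [M | z] yields c = (-3, 1, 4).
Check: -3f1 + f2 + 4f3 = <-12, 6, 1>.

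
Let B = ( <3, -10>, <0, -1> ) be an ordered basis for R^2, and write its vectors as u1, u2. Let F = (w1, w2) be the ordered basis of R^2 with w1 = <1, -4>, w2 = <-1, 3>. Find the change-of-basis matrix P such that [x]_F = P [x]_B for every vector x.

[[1, 1], [-2, 1]]

Let M have columns uj and N have columns wj. Then for every x, N [x]_F = x = M [x]_B, so P = N^(-1) M.
Since det N = -1, N^(-1) has integer entries; multiplying gives P = [[1, 1], [-2, 1]].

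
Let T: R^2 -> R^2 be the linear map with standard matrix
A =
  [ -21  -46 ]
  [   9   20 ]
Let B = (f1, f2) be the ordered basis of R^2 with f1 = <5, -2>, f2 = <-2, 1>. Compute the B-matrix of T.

[[-3, 0], [-1, 2]]

The j-th column of [T]_B is [T(fj)]_B.
T(f1) = A f1 = <-13, 5> = -3f1 - f2, so column 1 is <-3, -1>.
Repeating for f2 and assembling the columns gives [[-3, 0], [-1, 2]].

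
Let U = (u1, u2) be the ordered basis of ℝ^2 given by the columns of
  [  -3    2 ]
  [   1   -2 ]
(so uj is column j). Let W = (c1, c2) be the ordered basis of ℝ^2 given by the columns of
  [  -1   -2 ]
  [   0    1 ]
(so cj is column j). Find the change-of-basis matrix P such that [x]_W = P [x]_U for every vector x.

Let M have columns uj and N have columns cj. Then for every x, N [x]_W = x = M [x]_U, so P = N^(-1) M.
Since det N = -1, N^(-1) has integer entries; multiplying gives P = [[1, 2], [1, -2]].

[[1, 2], [1, -2]]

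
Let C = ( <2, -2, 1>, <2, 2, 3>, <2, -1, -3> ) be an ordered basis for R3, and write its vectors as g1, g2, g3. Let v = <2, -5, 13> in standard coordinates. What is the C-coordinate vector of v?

<4, 0, -3>

Write v = c_1 g1 + ... + c_3 g3 and solve for the c_i.
Gaussian elimination on [M | v] yields c = (4, 0, -3).
Check: 4g1 + 0·g2 - 3g3 = <2, -5, 13>.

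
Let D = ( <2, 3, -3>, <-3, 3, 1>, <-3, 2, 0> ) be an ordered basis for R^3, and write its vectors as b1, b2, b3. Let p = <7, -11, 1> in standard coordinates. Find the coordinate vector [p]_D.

We seek scalars with c_1 b1 + ... + c_3 b3 = p; equivalently solve M c = p where the columns of M are b1, ..., b3.
Gaussian elimination on [M | p] yields c = (-1, -2, -1).
Check: -b1 - 2b2 - b3 = <7, -11, 1>.

<-1, -2, -1>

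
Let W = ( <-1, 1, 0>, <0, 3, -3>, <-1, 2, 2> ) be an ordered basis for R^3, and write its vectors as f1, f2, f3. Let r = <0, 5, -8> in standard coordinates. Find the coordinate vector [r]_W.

<1, 2, -1>

We seek scalars with c_1 f1 + ... + c_3 f3 = r; equivalently solve M c = r where the columns of M are f1, ..., f3.
Gaussian elimination on [M | r] yields c = (1, 2, -1).
Check: f1 + 2f2 - f3 = <0, 5, -8>.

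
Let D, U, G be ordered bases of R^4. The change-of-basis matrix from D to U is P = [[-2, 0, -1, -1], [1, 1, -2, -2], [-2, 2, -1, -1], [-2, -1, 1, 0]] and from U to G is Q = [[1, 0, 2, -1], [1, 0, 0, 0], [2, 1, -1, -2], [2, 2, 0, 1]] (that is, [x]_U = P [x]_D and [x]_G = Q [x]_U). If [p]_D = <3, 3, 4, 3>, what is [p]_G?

<-22, -13, -17, -47>

Apply P to get U-coordinates <-13, -8, -7, -5>, then Q to get G-coordinates.
The result is [p]_G = <-22, -13, -17, -47>.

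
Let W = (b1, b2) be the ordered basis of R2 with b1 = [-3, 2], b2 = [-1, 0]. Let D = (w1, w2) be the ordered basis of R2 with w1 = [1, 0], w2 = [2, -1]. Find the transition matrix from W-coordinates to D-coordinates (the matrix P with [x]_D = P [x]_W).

[[1, -1], [-2, 0]]

Column j of P is [bj]_D, since P maps W-coordinates to D-coordinates.
Expressing b1 in D: b1 = w1 - 2w2, so column 1 of P is [1, -2].
Doing the same for each bj gives P = [[1, -1], [-2, 0]].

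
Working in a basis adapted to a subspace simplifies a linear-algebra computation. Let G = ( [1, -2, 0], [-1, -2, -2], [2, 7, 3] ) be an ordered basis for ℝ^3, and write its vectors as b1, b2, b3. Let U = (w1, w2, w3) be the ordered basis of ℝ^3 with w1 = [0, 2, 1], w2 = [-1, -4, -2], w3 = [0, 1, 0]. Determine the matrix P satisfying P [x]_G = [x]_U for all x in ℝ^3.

Let M have columns bj and N have columns wj. Then for every x, N [x]_U = x = M [x]_G, so P = N^(-1) M.
Since det N = -1, N^(-1) has integer entries; multiplying gives P = [[-2, 0, -1], [-1, 1, -2], [-2, 2, 1]].

[[-2, 0, -1], [-1, 1, -2], [-2, 2, 1]]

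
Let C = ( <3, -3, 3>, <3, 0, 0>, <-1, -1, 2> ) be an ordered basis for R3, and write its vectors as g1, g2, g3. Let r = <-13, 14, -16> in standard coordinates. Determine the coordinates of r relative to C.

We seek scalars with c_1 g1 + ... + c_3 g3 = r; equivalently solve M c = r where the columns of M are g1, ..., g3.
Row-reducing the augmented matrix [M | r] gives c = (-4, -1, -2).
Check: -4g1 - g2 - 2g3 = <-13, 14, -16>.

<-4, -1, -2>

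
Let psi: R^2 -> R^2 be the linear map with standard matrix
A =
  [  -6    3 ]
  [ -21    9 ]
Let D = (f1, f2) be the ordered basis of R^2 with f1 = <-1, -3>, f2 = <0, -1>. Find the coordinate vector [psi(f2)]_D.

<3, 0>

Compute psi(f2) = A f2 = <-3, -9> in standard coordinates.
Then write this in D-coordinates: solve for y in y_1 f1 + y_2 f2 = <-3, -9>.
This gives y = <3, 0>, which is column 2 of [psi]_D.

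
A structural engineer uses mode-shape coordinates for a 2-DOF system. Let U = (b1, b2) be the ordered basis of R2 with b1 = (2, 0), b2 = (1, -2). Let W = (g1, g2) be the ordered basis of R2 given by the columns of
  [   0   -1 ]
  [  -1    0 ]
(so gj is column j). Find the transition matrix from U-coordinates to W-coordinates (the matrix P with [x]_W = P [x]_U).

Take x = bj: its U-coordinates are the j-th standard unit vector, so P e_j — column j of P — equals [bj]_W.
b1 = 0·g1 - 2g2, giving column 1 = (0, -2); repeating for each j gives P = [[0, 2], [-2, -1]].

[[0, 2], [-2, -1]]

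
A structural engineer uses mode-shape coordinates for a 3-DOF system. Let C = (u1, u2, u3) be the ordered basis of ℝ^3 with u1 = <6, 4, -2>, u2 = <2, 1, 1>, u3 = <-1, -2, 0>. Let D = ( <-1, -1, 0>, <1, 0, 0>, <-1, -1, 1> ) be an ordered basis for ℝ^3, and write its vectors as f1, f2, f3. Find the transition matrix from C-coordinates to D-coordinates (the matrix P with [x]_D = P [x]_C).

Let M have columns uj and N have columns fj. Then for every x, N [x]_D = x = M [x]_C, so P = N^(-1) M.
Since det N = 1, N^(-1) has integer entries; multiplying gives P = [[-2, -2, 2], [2, 1, 1], [-2, 1, 0]].

[[-2, -2, 2], [2, 1, 1], [-2, 1, 0]]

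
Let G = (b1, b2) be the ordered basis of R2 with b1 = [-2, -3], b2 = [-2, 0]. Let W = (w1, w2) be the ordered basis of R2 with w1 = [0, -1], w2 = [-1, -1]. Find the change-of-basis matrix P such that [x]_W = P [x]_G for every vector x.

Let M have columns bj and N have columns wj. Then for every x, N [x]_W = x = M [x]_G, so P = N^(-1) M.
Since det N = -1, N^(-1) has integer entries; multiplying gives P = [[1, -2], [2, 2]].

[[1, -2], [2, 2]]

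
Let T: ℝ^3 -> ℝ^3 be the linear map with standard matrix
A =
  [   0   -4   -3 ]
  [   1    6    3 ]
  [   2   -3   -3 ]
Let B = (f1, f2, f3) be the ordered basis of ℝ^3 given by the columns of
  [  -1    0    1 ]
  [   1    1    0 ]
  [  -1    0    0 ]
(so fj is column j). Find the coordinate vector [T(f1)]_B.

Compute T(f1) = A f1 = [-1, 2, -2] in standard coordinates.
Then write this in B-coordinates: solve for y in y_1 f1 + ... + y_3 f3 = [-1, 2, -2].
This gives y = [2, 0, 1], which is column 1 of [T]_B.

[2, 0, 1]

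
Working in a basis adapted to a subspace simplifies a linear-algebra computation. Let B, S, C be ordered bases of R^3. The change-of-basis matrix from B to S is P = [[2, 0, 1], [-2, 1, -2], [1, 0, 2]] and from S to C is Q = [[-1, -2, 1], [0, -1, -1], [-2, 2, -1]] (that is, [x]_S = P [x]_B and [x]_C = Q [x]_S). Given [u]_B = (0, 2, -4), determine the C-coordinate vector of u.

Composing the changes, [u]_C = Q P [u]_B.
Q P = [[3, -2, 5], [1, -1, 0], [-9, 2, -8]]; applying this to (0, 2, -4) gives (-24, -2, 36).

(-24, -2, 36)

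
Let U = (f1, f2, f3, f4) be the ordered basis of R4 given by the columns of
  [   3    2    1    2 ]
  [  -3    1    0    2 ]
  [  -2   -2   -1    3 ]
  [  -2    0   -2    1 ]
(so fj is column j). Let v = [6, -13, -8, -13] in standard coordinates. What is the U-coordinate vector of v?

[3, -2, 3, -1]

We seek scalars with c_1 f1 + ... + c_4 f4 = v; equivalently solve M c = v where the columns of M are f1, ..., f4.
Row-reducing the augmented matrix [M | v] gives c = (3, -2, 3, -1).
Check: 3f1 - 2f2 + 3f3 - f4 = [6, -13, -8, -13].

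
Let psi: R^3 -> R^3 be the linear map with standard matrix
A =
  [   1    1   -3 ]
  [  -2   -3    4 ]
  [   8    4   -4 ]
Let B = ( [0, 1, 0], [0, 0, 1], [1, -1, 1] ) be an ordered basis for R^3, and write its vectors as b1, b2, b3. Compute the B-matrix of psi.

[[-2, 1, 2], [3, -1, 3], [1, -3, -3]]

Let P have columns b1, ..., b3. Then [psi]_B = P^(-1) A P.
Here det P = 1, so P^(-1) is integer; computing A P first and then P^(-1)(A P) gives [[-2, 1, 2], [3, -1, 3], [1, -3, -3]].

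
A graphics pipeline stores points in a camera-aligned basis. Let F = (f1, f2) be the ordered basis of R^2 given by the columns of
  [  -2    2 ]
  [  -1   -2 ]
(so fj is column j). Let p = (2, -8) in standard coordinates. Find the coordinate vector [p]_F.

[p]_F is the unique c with M c = p, where M has columns f1, f2.
System: -2c_1 + 2c_2 = 2, -c_1 - 2c_2 = -8; solving gives c_1 = 2, c_2 = 3.
Check: 2f1 + 3f2 = (2, -8).

(2, 3)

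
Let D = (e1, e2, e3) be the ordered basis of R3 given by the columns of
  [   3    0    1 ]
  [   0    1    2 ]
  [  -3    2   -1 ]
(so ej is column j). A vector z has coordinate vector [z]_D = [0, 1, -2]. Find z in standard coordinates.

z = M [z]_D, where M has columns e1, ..., e3.
Carrying out the matrix-vector product, z = [-2, -3, 4].

[-2, -3, 4]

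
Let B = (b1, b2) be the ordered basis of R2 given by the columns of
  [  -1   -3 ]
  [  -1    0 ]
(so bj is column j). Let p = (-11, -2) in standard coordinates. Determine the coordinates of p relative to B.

We seek scalars with c_1 b1 + c_2 b2 = p; equivalently solve M c = p where the columns of M are b1, b2.
System: -c_1 - 3c_2 = -11, -c_1 + 0c_2 = -2; solving gives c_1 = 2, c_2 = 3.
Check: 2b1 + 3b2 = (-11, -2).

(2, 3)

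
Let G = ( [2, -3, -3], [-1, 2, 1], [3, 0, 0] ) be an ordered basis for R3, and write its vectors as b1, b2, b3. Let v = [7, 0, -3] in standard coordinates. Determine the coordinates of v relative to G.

[2, 3, 2]

[v]_G is the unique c with M c = v, where M has columns b1, ..., b3.
Row-reducing the augmented matrix [M | v] gives c = (2, 3, 2).
Check: 2b1 + 3b2 + 2b3 = [7, 0, -3].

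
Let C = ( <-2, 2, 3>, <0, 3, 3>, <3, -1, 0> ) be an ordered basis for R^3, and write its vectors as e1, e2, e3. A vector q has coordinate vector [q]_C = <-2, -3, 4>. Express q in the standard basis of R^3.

<16, -17, -15>

q = M [q]_C, where M has columns e1, ..., e3.
Carrying out the matrix-vector product, q = <16, -17, -15>.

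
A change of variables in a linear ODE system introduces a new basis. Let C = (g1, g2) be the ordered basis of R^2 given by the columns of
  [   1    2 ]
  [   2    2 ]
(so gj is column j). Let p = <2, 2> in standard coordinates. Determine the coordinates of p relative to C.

<0, 1>

[p]_C is the unique c with M c = p, where M has columns g1, g2.
System: c_1 + 2c_2 = 2, 2c_1 + 2c_2 = 2; solving gives c_1 = 0, c_2 = 1.
Check: 0·g1 + g2 = <2, 2>.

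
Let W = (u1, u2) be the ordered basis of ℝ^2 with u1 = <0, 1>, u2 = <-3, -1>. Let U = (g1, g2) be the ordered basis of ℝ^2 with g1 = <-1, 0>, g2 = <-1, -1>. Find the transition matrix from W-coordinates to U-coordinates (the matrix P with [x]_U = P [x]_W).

Column j of P is [uj]_U, since P maps W-coordinates to U-coordinates.
Expressing u1 in U: u1 = g1 - g2, so column 1 of P is <1, -1>.
Doing the same for each uj gives P = [[1, 2], [-1, 1]].

[[1, 2], [-1, 1]]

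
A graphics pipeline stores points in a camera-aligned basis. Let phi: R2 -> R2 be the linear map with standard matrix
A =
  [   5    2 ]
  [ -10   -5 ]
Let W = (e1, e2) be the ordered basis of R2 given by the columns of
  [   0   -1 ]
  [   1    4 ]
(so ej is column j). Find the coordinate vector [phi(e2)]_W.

Column 2 of [phi]_W is the W-coordinate vector of phi(e2).
In standard coordinates phi(e2) = A e2 = (3, -10).
Converting to W: (3, -10) = 2e1 - 3e2, so the coordinate vector is (2, -3).

(2, -3)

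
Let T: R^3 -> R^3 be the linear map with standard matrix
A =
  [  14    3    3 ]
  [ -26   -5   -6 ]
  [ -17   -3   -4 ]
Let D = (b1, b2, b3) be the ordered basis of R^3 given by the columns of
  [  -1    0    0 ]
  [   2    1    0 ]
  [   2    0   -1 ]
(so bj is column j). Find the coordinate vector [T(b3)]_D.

[3, 0, 2]

Column 3 of [T]_D is the D-coordinate vector of T(b3).
In standard coordinates T(b3) = A b3 = [-3, 6, 4].
Converting to D: [-3, 6, 4] = 3b1 + 0·b2 + 2b3, so the coordinate vector is [3, 0, 2].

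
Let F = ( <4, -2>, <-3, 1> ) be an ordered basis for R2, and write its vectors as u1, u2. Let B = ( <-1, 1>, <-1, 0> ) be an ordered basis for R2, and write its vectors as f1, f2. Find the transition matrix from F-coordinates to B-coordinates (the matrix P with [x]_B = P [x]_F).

Take x = uj: its F-coordinates are the j-th standard unit vector, so P e_j — column j of P — equals [uj]_B.
u1 = -2f1 - 2f2, giving column 1 = <-2, -2>; repeating for each j gives P = [[-2, 1], [-2, 2]].

[[-2, 1], [-2, 2]]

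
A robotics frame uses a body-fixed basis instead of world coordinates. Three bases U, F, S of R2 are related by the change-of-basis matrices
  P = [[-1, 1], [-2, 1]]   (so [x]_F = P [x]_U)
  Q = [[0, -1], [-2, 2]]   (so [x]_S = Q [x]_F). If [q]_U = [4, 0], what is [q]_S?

Composing the changes, [q]_S = Q P [q]_U.
Q P = [[2, -1], [-2, 0]]; applying this to [4, 0] gives [8, -8].

[8, -8]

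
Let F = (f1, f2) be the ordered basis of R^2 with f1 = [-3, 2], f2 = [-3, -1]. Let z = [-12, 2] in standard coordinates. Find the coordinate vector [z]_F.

Write z = c_1 f1 + c_2 f2 and solve for the c_i.
System: -3c_1 - 3c_2 = -12, 2c_1 - c_2 = 2; solving gives c_1 = 2, c_2 = 2.
Check: 2f1 + 2f2 = [-12, 2].

[2, 2]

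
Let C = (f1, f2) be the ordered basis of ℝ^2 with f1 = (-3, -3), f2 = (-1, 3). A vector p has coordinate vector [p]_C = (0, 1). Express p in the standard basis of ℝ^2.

p = M [p]_C, where M has columns f1, f2.
Carrying out the matrix-vector product, p = (-1, 3).

(-1, 3)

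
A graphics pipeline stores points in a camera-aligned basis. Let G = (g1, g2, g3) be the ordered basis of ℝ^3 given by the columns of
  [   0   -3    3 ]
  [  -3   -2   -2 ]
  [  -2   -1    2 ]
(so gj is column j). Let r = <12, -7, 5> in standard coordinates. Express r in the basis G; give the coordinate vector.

<1, -1, 3>

We seek scalars with c_1 g1 + ... + c_3 g3 = r; equivalently solve M c = r where the columns of M are g1, ..., g3.
Row-reducing the augmented matrix [M | r] gives c = (1, -1, 3).
Check: g1 - g2 + 3g3 = <12, -7, 5>.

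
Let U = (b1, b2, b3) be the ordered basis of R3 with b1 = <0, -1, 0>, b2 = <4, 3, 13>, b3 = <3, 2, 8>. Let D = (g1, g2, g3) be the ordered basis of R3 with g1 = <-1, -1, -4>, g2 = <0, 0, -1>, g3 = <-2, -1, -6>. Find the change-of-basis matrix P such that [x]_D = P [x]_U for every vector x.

Let M have columns bj and N have columns gj. Then for every x, N [x]_D = x = M [x]_U, so P = N^(-1) M.
Since det N = -1, N^(-1) has integer entries; multiplying gives P = [[2, -2, -1], [-2, 1, 2], [-1, -1, -1]].

[[2, -2, -1], [-2, 1, 2], [-1, -1, -1]]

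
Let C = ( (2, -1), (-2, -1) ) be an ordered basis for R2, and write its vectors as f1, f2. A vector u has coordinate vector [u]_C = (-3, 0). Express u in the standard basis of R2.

The coordinates say u = -3f1 + 0·f2; adding the scaled basis vectors gives (-6, 3).

(-6, 3)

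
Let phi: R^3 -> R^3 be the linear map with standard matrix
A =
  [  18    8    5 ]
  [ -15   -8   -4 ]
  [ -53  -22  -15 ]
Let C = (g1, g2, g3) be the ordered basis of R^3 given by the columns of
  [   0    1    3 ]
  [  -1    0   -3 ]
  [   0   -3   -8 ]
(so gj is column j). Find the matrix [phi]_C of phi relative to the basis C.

The j-th column of [phi]_C is [phi(gj)]_C.
phi(g1) = A g1 = <-8, 8, 22> = -2g1 - 2g2 - 2g3, so column 1 is <-2, -2, -2>.
Repeating for g2, g3 and assembling the columns gives [[-2, 0, -2], [-2, 0, -1], [-2, 1, -3]].

[[-2, 0, -2], [-2, 0, -1], [-2, 1, -3]]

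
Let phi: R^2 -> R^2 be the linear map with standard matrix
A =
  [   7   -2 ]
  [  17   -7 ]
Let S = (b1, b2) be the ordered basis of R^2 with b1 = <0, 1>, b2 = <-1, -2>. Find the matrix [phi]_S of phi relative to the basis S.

[[-3, 3], [2, 3]]

The j-th column of [phi]_S is [phi(bj)]_S.
phi(b1) = A b1 = <-2, -7> = -3b1 + 2b2, so column 1 is <-3, 2>.
Repeating for b2 and assembling the columns gives [[-3, 3], [2, 3]].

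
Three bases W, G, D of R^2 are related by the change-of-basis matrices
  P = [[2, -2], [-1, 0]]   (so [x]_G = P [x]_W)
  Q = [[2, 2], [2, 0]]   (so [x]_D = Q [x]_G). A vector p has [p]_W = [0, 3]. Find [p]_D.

[-12, -12]

Composing the changes, [p]_D = Q P [p]_W.
Q P = [[2, -4], [4, -4]]; applying this to [0, 3] gives [-12, -12].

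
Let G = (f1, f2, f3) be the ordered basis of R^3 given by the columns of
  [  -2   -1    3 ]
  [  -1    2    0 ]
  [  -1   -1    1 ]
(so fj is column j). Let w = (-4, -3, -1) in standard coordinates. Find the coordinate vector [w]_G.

Write w = c_1 f1 + ... + c_3 f3 and solve for the c_i.
Solving this 3x3 system gives c = (1, -1, -1).
Check: f1 - f2 - f3 = (-4, -3, -1).

(1, -1, -1)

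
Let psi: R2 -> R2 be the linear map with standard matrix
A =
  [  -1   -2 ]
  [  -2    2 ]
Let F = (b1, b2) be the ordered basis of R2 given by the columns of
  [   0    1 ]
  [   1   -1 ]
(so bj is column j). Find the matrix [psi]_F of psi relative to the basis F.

With P the matrix whose columns are b1, b2, [psi]_F = P^(-1) A P.
Column by column: psi(b1) = A b1 = [-2, 2]; its F-coordinates [0, -2] give column 1.
Continuing for each basis vector yields [psi]_F = [[0, -3], [-2, 1]].

[[0, -3], [-2, 1]]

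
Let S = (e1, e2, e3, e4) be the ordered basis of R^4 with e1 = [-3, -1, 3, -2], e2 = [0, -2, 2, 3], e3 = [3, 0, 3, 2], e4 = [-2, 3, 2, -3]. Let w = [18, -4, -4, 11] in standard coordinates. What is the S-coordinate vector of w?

[-1, -2, 3, -3]

Write w = c_1 e1 + ... + c_4 e4 and solve for the c_i.
Gaussian elimination on [M | w] yields c = (-1, -2, 3, -3).
Check: -e1 - 2e2 + 3e3 - 3e4 = [18, -4, -4, 11].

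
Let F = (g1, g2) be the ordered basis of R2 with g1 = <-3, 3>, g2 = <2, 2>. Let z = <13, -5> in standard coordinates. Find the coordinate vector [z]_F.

<-3, 2>

We seek scalars with c_1 g1 + c_2 g2 = z; equivalently solve M c = z where the columns of M are g1, g2.
System: -3c_1 + 2c_2 = 13, 3c_1 + 2c_2 = -5; solving gives c_1 = -3, c_2 = 2.
Check: -3g1 + 2g2 = <13, -5>.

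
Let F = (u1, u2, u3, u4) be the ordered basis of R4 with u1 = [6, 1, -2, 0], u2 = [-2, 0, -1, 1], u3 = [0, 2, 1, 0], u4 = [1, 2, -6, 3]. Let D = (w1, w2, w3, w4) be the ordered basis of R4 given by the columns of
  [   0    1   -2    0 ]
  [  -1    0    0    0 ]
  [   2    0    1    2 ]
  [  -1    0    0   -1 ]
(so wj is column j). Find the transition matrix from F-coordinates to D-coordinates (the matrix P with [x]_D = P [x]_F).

[[-1, 0, -2, -2], [2, 0, 2, 1], [-2, 1, 1, 0], [1, -1, 2, -1]]

Take x = uj: its F-coordinates are the j-th standard unit vector, so P e_j — column j of P — equals [uj]_D.
u1 = -w1 + 2w2 - 2w3 + w4, giving column 1 = [-1, 2, -2, 1]; repeating for each j gives P = [[-1, 0, -2, -2], [2, 0, 2, 1], [-2, 1, 1, 0], [1, -1, 2, -1]].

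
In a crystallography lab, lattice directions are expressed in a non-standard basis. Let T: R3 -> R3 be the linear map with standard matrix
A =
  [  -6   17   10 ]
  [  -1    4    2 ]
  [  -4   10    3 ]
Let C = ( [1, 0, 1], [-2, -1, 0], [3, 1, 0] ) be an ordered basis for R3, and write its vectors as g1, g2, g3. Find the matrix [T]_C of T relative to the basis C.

[[-1, -2, -2], [2, 3, -2], [3, 1, -1]]

Let P have columns g1, ..., g3. Then [T]_C = P^(-1) A P.
Here det P = 1, so P^(-1) is integer; computing A P first and then P^(-1)(A P) gives [[-1, -2, -2], [2, 3, -2], [3, 1, -1]].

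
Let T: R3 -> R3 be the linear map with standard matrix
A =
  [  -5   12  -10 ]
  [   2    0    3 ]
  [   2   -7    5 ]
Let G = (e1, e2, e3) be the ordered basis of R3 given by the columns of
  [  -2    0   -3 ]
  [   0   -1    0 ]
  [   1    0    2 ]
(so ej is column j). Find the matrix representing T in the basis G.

[[-3, 3, -2], [1, 0, 0], [2, 2, 3]]

Let P have columns e1, ..., e3. Then [T]_G = P^(-1) A P.
Here det P = 1, so P^(-1) is integer; computing A P first and then P^(-1)(A P) gives [[-3, 3, -2], [1, 0, 0], [2, 2, 3]].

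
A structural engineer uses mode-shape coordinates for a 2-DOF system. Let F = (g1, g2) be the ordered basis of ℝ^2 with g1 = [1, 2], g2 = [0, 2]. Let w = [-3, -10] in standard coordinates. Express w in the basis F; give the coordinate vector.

Write w = c_1 g1 + c_2 g2 and solve for the c_i.
System: c_1 + 0c_2 = -3, 2c_1 + 2c_2 = -10; solving gives c_1 = -3, c_2 = -2.
Check: -3g1 - 2g2 = [-3, -10].

[-3, -2]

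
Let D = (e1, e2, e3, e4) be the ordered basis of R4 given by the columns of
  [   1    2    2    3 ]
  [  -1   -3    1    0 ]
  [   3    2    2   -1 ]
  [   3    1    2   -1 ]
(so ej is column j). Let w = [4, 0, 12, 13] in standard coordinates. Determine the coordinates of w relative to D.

Write w = c_1 e1 + ... + c_4 e4 and solve for the c_i.
Solving this 4x4 system gives c = (4, -1, 1, 0).
Check: 4e1 - e2 + e3 + 0·e4 = [4, 0, 12, 13].

[4, -1, 1, 0]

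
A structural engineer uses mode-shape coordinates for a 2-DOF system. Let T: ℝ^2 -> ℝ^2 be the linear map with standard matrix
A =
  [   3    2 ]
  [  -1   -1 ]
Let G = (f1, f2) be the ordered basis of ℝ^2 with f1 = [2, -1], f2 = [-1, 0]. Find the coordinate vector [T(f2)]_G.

Column 2 of [T]_G is the G-coordinate vector of T(f2).
In standard coordinates T(f2) = A f2 = [-3, 1].
Converting to G: [-3, 1] = -f1 + f2, so the coordinate vector is [-1, 1].

[-1, 1]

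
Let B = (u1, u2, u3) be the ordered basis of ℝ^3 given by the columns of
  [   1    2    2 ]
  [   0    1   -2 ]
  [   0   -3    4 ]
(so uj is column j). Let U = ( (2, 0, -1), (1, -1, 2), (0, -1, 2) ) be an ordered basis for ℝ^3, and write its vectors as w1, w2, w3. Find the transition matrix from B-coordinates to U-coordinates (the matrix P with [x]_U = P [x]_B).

Column j of P is [uj]_U, since P maps B-coordinates to U-coordinates.
Expressing u1 in U: u1 = 0·w1 + w2 - w3, so column 1 of P is (0, 1, -1).
Doing the same for each uj gives P = [[0, 1, 0], [1, 0, 2], [-1, -1, 0]].

[[0, 1, 0], [1, 0, 2], [-1, -1, 0]]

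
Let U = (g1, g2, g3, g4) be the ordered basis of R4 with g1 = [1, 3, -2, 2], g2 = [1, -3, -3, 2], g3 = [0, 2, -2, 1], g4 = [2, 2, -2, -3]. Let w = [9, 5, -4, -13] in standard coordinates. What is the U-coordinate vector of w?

[1, 0, -3, 4]

We seek scalars with c_1 g1 + ... + c_4 g4 = w; equivalently solve M c = w where the columns of M are g1, ..., g4.
Row-reducing the augmented matrix [M | w] gives c = (1, 0, -3, 4).
Check: g1 + 0·g2 - 3g3 + 4g4 = [9, 5, -4, -13].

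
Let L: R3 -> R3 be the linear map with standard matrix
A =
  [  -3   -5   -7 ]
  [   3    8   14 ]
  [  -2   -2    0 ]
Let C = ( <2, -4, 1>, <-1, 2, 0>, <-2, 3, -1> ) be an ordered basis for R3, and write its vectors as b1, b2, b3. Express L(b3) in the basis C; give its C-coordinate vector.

<-2, -2, 0>

Compute L(b3) = A b3 = <-2, 4, -2> in standard coordinates.
Then write this in C-coordinates: solve for y in y_1 b1 + ... + y_3 b3 = <-2, 4, -2>.
This gives y = <-2, -2, 0>, which is column 3 of [L]_C.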